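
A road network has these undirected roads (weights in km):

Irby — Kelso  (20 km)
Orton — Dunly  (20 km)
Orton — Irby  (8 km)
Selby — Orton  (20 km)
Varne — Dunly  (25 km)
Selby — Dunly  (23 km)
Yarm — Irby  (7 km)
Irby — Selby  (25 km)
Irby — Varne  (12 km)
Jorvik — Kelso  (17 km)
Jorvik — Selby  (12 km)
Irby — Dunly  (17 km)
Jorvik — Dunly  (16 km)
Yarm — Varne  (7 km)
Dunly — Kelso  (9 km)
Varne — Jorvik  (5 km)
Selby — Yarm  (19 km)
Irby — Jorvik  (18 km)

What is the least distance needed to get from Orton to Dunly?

Enumerating some paths:
Orton - Dunly: 20 = 20
Orton - Irby - Dunly: 8+17 = 25
Cheapest is Orton - Dunly at 20 km.

20 km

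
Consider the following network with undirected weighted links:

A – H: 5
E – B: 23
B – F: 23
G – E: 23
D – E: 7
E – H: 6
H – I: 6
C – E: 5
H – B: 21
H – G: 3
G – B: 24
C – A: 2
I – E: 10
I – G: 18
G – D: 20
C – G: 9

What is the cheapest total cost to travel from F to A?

49

Settle nodes by increasing distance from F:
F: 0
B: 23  (via F)
H: 44  (via B)
E: 46  (via B)
G: 47  (via B)
A: 49  (via H)
Shortest route: F → B → H → A = 49.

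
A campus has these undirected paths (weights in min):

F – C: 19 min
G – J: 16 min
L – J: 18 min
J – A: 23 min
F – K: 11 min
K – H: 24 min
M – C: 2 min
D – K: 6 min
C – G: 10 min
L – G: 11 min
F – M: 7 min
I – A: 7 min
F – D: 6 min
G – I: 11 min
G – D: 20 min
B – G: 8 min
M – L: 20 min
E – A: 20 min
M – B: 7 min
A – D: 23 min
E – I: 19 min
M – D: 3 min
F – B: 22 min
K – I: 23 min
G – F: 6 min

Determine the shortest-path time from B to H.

40 min

Settle nodes by increasing distance from B:
B: 0
M: 7  (via B)
G: 8  (via B)
C: 9  (via M)
D: 10  (via M)
F: 14  (via M)
K: 16  (via D)
I: 19  (via G)
L: 19  (via G)
J: 24  (via G)
A: 26  (via I)
E: 38  (via I)
H: 40  (via K)
Shortest route: B → M → D → K → H = 40 min.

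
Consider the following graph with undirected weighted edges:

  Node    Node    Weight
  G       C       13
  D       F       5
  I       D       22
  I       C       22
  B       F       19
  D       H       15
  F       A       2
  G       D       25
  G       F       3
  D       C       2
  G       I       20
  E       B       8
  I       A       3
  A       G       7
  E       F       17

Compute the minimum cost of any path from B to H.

Shortest distances from B:
B: 0
E: 8  (via B)
F: 19  (via B)
A: 21  (via F)
G: 22  (via F)
D: 24  (via F)
I: 24  (via A)
C: 26  (via D)
H: 39  (via D)
Shortest route: B–F–D–H = 39.

39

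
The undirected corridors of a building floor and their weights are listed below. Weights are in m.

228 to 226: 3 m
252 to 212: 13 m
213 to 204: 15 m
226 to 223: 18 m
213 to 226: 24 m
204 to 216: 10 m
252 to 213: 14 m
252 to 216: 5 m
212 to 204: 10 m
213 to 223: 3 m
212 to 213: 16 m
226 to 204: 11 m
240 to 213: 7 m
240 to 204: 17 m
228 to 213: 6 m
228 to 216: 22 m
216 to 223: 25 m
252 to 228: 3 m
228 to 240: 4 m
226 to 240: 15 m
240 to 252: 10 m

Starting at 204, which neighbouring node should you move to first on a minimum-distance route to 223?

213

Enumerating some paths:
204 - 213 - 223: 15+3 = 18
204 - 226 - 228 - 213 - 223: 11+3+6+3 = 23
Cheapest is 204 - 213 - 223 at 18 m.
So from 204 the first move is to 213.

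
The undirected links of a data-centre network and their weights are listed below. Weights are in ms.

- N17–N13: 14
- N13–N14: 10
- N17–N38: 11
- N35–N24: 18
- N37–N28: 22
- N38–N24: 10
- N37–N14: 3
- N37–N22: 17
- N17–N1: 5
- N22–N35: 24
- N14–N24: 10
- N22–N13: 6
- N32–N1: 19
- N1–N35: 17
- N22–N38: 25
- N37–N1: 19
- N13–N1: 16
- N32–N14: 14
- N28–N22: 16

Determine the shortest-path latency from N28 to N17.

36 ms

Running Dijkstra from N28:
N28: 0
N22: 16  (via N28)
N13: 22  (via N22)
N37: 22  (via N28)
N14: 25  (via N37)
N24: 35  (via N14)
N17: 36  (via N13)
Shortest route: N28–N22–N13–N17 = 36 ms.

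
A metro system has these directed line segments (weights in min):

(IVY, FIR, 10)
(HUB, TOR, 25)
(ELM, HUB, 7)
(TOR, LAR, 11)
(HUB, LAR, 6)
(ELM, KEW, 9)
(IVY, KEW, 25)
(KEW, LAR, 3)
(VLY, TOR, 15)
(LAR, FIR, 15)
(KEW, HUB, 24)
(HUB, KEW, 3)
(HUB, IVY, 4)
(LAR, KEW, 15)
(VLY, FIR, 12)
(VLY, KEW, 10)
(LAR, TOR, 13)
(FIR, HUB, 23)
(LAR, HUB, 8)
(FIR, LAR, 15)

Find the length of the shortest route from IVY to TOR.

38 min

Enumerating some paths:
IVY–FIR–HUB–KEW–LAR–TOR: 10+23+3+3+13 = 52
IVY–KEW–LAR–TOR: 25+3+13 = 41
IVY–FIR–LAR–TOR: 10+15+13 = 38
Cheapest is IVY–FIR–LAR–TOR at 38 min.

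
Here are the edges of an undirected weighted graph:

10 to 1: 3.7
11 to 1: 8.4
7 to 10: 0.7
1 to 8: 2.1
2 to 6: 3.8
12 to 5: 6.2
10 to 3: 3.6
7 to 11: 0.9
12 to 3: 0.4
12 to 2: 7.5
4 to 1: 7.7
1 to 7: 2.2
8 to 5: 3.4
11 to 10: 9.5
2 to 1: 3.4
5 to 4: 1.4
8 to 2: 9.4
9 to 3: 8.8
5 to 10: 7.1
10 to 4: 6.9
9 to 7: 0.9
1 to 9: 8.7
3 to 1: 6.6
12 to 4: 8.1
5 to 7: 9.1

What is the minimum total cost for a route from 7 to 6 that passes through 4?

21.7

Best 7 to 4: 7 → 10 → 4 costing 7.6
Shortest 4→6: 4 → 5 → 8 → 1 → 2 → 6 = 14.1
Total via 4: 7.6 + 14.1 = 21.7.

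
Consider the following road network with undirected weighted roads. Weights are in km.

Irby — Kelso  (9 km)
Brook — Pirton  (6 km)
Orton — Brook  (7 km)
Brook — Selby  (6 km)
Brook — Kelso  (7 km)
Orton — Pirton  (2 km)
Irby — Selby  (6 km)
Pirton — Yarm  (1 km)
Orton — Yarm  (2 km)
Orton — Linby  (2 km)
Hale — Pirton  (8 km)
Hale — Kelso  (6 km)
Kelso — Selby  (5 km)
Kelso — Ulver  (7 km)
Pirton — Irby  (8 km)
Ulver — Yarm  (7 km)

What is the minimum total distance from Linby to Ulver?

Compare a few routes:
Linby → Orton → Pirton → Yarm → Ulver: 2+2+1+7 = 12
Linby → Orton → Brook → Kelso → Ulver: 2+7+7+7 = 23
Linby → Orton → Yarm → Ulver: 2+2+7 = 11
Linby → Orton → Brook → Pirton → Yarm → Ulver: 2+7+6+1+7 = 23
Cheapest is Linby → Orton → Yarm → Ulver at 11 km.

11 km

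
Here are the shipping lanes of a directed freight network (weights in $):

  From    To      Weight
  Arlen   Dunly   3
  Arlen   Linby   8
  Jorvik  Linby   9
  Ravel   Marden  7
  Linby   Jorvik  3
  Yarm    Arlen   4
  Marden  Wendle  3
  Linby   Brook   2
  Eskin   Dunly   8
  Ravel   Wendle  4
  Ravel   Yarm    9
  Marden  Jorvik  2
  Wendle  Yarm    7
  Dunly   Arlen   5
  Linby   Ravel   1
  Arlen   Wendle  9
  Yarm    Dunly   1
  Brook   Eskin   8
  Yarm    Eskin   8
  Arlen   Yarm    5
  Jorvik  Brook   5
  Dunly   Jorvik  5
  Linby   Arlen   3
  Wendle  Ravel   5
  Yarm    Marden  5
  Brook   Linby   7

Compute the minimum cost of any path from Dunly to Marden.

Enumerating some paths:
Dunly–Arlen–Yarm–Marden: 5+5+5 = 15
Dunly–Jorvik–Brook–Linby–Ravel–Marden: 5+5+7+1+7 = 25
Dunly–Arlen–Linby–Ravel–Marden: 5+8+1+7 = 21
Dunly–Jorvik–Linby–Ravel–Marden: 5+9+1+7 = 22
The minimum is $15 via Dunly–Arlen–Yarm–Marden.

$15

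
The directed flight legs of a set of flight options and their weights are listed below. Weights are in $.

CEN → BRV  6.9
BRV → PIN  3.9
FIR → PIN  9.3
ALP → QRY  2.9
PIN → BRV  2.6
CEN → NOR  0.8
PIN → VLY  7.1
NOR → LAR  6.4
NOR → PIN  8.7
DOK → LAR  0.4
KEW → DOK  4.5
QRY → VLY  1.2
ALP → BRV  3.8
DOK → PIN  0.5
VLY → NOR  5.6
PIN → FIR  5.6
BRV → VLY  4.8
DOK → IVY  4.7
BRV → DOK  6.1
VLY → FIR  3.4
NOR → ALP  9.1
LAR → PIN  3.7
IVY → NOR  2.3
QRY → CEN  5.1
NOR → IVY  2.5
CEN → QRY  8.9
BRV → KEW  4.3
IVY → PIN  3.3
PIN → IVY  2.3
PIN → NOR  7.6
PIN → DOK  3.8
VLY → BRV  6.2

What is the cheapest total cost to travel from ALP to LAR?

$10.3

Enumerating some paths:
ALP - BRV - PIN - DOK - LAR: 3.8+3.9+3.8+0.4 = 11.9
ALP - BRV - KEW - DOK - LAR: 3.8+4.3+4.5+0.4 = 13
ALP - BRV - DOK - LAR: 3.8+6.1+0.4 = 10.3
Cheapest is ALP - BRV - DOK - LAR at $10.3.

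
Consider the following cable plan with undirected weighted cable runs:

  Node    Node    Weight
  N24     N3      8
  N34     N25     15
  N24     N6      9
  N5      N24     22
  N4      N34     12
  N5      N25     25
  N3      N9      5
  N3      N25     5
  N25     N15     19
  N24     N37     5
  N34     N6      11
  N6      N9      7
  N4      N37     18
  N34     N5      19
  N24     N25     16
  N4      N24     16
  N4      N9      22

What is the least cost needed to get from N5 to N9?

35

Settle nodes by increasing distance from N5:
N5: 0
N34: 19  (via N5)
N24: 22  (via N5)
N25: 25  (via N5)
N37: 27  (via N24)
N6: 30  (via N34)
N3: 30  (via N24)
N4: 31  (via N34)
N9: 35  (via N3)
Shortest route: N5–N24–N3–N9 = 35.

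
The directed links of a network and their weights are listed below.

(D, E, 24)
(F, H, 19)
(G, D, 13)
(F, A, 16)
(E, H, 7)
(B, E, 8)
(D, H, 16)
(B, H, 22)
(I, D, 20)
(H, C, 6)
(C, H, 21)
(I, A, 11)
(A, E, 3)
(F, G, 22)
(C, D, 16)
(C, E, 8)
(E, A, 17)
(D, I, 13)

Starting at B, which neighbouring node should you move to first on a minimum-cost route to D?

E

Enumerating some paths:
B–H–C–D: 22+6+16 = 44
B–E–H–C–D: 8+7+6+16 = 37
The minimum is 37 via B–E–H–C–D.
So from B the first move is to E.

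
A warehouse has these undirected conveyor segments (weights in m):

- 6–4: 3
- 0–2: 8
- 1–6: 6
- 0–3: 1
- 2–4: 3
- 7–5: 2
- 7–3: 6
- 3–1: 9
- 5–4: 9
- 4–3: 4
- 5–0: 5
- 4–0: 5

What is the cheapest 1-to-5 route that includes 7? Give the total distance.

Best 1 to 7: 1 → 3 → 7 costing 15
Best 7 to 5: 7 → 5 costing 2
Total via 7: 15 + 2 = 17 m.

17 m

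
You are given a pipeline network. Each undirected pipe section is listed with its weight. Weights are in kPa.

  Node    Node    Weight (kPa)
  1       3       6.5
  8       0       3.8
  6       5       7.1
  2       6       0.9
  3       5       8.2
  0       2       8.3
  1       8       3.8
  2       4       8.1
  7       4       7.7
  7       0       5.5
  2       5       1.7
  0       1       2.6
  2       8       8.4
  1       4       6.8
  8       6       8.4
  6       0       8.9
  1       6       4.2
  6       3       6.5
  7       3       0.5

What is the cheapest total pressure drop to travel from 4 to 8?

Enumerating some paths:
4 → 1 → 8: 6.8+3.8 = 10.6
4 → 2 → 8: 8.1+8.4 = 16.5
4 → 1 → 0 → 8: 6.8+2.6+3.8 = 13.2
The minimum is 10.6 kPa via 4 → 1 → 8.

10.6 kPa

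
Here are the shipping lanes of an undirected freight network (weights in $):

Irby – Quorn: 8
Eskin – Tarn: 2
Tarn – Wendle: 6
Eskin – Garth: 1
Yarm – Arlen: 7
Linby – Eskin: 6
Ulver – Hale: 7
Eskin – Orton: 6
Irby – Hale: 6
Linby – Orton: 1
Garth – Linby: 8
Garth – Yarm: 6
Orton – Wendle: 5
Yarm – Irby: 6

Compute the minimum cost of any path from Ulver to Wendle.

Settle nodes by increasing distance from Ulver:
Ulver: 0
Hale: 7  (via Ulver)
Irby: 13  (via Hale)
Yarm: 19  (via Irby)
Quorn: 21  (via Irby)
Garth: 25  (via Yarm)
Arlen: 26  (via Yarm)
Eskin: 26  (via Garth)
Tarn: 28  (via Eskin)
Linby: 32  (via Eskin)
Orton: 32  (via Eskin)
Wendle: 34  (via Tarn)
Shortest route: Ulver–Hale–Irby–Yarm–Garth–Eskin–Tarn–Wendle = $34.

$34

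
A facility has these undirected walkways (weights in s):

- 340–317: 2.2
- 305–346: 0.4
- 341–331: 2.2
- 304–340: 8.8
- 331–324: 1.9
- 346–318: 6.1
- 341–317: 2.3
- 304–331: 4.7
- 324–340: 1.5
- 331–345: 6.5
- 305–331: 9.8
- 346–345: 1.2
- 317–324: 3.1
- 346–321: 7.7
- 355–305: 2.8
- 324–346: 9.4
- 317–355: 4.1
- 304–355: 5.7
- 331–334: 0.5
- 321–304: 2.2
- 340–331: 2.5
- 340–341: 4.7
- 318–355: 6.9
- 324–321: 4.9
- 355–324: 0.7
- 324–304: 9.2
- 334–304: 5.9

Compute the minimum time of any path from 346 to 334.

6.3 s

Running Dijkstra from 346:
346: 0
305: 0.4  (via 346)
345: 1.2  (via 346)
355: 3.2  (via 305)
324: 3.9  (via 355)
340: 5.4  (via 324)
331: 5.8  (via 324)
318: 6.1  (via 346)
334: 6.3  (via 331)
Shortest route: 346–305–355–324–331–334 = 6.3 s.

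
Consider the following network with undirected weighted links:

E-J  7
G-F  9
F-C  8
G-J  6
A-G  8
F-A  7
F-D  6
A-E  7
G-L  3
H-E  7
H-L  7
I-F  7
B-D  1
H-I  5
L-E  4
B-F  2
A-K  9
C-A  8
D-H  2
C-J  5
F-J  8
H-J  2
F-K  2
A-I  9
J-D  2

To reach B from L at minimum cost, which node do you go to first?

Enumerating some paths:
L - H - J - D - B: 7+2+2+1 = 12
L - G - J - D - B: 3+6+2+1 = 12
L - H - D - B: 7+2+1 = 10
The minimum is 10 via L - H - D - B.
So from L the first move is to H.

H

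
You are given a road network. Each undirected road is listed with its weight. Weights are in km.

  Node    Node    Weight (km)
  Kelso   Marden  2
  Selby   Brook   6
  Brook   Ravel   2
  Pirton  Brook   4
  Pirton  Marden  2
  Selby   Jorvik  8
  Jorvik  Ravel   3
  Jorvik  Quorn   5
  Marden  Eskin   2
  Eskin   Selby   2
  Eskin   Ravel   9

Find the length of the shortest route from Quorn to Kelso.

18 km

Settle nodes by increasing distance from Quorn:
Quorn: 0
Jorvik: 5  (via Quorn)
Ravel: 8  (via Jorvik)
Brook: 10  (via Ravel)
Selby: 13  (via Jorvik)
Pirton: 14  (via Brook)
Eskin: 15  (via Selby)
Marden: 16  (via Pirton)
Kelso: 18  (via Marden)
Shortest route: Quorn–Jorvik–Ravel–Brook–Pirton–Marden–Kelso = 18 km.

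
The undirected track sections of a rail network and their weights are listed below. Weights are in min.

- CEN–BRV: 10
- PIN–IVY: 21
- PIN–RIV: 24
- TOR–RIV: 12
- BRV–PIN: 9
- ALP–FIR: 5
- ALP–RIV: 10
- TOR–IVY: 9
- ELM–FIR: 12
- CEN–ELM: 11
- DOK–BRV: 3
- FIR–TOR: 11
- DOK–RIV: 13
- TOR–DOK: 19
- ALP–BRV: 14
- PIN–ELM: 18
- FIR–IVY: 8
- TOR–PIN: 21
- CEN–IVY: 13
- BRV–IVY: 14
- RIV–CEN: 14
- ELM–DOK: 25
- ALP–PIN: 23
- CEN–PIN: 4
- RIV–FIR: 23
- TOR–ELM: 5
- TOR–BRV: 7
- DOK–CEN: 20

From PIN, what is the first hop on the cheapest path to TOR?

Candidate routes:
PIN - CEN - ELM - TOR: 4+11+5 = 20
PIN - CEN - BRV - TOR: 4+10+7 = 21
PIN - TOR: 21 = 21
PIN - BRV - TOR: 9+7 = 16
The minimum is 16 min via PIN - BRV - TOR.
So from PIN the first move is to BRV.

BRV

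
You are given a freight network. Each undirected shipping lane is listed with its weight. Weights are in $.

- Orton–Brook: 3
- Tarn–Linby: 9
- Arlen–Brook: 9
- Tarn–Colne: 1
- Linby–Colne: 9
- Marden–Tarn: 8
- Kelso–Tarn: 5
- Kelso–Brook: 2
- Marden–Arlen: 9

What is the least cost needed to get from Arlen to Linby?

$25

Settle nodes by increasing distance from Arlen:
Arlen: 0
Marden: 9  (via Arlen)
Brook: 9  (via Arlen)
Kelso: 11  (via Brook)
Orton: 12  (via Brook)
Tarn: 16  (via Kelso)
Colne: 17  (via Tarn)
Linby: 25  (via Tarn)
Shortest route: Arlen–Brook–Kelso–Tarn–Linby = $25.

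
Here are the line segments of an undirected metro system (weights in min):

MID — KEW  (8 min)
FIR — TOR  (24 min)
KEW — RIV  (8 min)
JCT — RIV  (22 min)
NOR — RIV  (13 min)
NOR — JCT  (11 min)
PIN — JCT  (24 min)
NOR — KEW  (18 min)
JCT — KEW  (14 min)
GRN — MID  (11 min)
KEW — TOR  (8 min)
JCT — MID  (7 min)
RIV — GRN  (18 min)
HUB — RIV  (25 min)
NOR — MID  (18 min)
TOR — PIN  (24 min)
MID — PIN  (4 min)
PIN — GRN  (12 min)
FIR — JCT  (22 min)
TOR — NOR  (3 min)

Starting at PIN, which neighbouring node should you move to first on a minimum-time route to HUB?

MID

Candidate routes:
PIN - GRN - RIV - HUB: 12+18+25 = 55
PIN - MID - JCT - RIV - HUB: 4+7+22+25 = 58
PIN - MID - KEW - RIV - HUB: 4+8+8+25 = 45
Cheapest is PIN - MID - KEW - RIV - HUB at 45 min.
So from PIN the first move is to MID.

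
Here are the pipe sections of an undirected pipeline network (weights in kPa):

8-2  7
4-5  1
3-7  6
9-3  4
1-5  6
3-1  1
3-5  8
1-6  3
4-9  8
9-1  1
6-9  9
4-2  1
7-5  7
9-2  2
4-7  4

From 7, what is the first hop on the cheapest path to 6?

3

Candidate routes:
7 - 4 - 5 - 1 - 6: 4+1+6+3 = 14
7 - 4 - 2 - 9 - 1 - 6: 4+1+2+1+3 = 11
7 - 3 - 1 - 6: 6+1+3 = 10
The minimum is 10 kPa via 7 - 3 - 1 - 6.
So from 7 the first move is to 3.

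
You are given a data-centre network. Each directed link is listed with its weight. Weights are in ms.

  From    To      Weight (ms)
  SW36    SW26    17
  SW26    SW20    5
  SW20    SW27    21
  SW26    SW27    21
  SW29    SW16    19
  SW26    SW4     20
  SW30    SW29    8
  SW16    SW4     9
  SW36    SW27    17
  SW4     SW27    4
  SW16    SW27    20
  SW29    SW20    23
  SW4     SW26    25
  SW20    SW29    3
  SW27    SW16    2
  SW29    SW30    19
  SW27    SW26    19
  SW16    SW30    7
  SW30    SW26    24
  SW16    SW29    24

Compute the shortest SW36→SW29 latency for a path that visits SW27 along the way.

34 ms

Best SW36 to SW27: SW36–SW27 costing 17
Best SW27 to SW29: SW27–SW16–SW30–SW29 costing 17
Total via SW27: 17 + 17 = 34 ms.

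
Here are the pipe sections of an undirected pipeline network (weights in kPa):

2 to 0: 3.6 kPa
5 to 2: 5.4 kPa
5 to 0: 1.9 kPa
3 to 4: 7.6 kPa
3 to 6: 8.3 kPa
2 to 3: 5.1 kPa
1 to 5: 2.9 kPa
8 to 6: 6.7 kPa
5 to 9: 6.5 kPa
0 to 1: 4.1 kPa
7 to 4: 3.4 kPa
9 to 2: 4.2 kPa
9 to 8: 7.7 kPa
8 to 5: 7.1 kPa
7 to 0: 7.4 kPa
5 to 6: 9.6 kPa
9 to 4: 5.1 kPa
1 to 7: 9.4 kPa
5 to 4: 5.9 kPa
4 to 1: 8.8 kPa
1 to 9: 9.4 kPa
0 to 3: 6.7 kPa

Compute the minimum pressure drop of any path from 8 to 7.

Enumerating some paths:
8 → 5 → 4 → 7: 7.1+5.9+3.4 = 16.4
8 → 9 → 4 → 7: 7.7+5.1+3.4 = 16.2
8 → 5 → 0 → 7: 7.1+1.9+7.4 = 16.4
The minimum is 16.2 kPa via 8 → 9 → 4 → 7.

16.2 kPa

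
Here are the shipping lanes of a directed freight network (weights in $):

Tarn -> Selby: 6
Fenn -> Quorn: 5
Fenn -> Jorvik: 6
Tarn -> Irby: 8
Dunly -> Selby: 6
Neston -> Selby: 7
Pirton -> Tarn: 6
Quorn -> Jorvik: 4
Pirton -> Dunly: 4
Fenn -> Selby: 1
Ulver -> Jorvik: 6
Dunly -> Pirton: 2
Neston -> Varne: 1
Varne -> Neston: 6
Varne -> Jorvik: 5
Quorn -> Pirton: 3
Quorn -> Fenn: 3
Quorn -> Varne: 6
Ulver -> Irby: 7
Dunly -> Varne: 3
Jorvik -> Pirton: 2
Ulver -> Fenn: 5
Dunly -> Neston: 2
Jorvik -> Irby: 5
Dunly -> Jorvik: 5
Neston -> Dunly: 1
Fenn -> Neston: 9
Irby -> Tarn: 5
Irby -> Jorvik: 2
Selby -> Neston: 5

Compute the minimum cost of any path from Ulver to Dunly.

$12

Settle nodes by increasing distance from Ulver:
Ulver: 0
Fenn: 5  (via Ulver)
Jorvik: 6  (via Ulver)
Selby: 6  (via Fenn)
Irby: 7  (via Ulver)
Pirton: 8  (via Jorvik)
Quorn: 10  (via Fenn)
Neston: 11  (via Selby)
Varne: 12  (via Neston)
Tarn: 12  (via Irby)
Dunly: 12  (via Pirton)
Shortest route: Ulver → Jorvik → Pirton → Dunly = $12.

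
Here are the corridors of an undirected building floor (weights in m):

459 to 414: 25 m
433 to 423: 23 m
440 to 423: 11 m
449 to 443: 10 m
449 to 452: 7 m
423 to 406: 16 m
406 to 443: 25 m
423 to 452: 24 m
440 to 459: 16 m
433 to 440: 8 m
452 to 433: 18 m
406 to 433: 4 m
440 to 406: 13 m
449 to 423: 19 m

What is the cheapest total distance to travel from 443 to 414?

78 m

Compare a few routes:
443 → 406 → 433 → 440 → 459 → 414: 25+4+8+16+25 = 78
443 → 449 → 423 → 440 → 459 → 414: 10+19+11+16+25 = 81
443 → 406 → 440 → 459 → 414: 25+13+16+25 = 79
Cheapest is 443 → 406 → 433 → 440 → 459 → 414 at 78 m.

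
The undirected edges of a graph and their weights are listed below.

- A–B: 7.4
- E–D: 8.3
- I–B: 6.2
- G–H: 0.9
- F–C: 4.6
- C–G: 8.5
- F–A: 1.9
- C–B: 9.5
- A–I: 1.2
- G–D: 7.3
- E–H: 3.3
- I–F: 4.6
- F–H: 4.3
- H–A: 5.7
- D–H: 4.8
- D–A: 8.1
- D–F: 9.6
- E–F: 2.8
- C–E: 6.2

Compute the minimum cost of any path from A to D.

Settle nodes by increasing distance from A:
A: 0
I: 1.2  (via A)
F: 1.9  (via A)
E: 4.7  (via F)
H: 5.7  (via A)
C: 6.5  (via F)
G: 6.6  (via H)
B: 7.4  (via A)
D: 8.1  (via A)
Shortest route: A–D = 8.1.

8.1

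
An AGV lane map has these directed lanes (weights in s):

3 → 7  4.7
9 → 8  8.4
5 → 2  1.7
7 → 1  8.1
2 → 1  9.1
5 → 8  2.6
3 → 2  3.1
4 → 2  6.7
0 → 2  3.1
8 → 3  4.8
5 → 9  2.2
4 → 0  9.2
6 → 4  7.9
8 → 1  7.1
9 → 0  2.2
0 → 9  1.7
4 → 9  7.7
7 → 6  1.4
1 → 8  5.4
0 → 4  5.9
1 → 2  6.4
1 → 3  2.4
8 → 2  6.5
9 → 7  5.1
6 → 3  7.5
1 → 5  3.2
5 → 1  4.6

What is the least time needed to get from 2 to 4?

22.6 s

Shortest distances from 2:
2: 0
1: 9.1  (via 2)
3: 11.5  (via 1)
5: 12.3  (via 1)
8: 14.5  (via 1)
9: 14.5  (via 5)
7: 16.2  (via 3)
0: 16.7  (via 9)
6: 17.6  (via 7)
4: 22.6  (via 0)
Shortest route: 2 → 1 → 5 → 9 → 0 → 4 = 22.6 s.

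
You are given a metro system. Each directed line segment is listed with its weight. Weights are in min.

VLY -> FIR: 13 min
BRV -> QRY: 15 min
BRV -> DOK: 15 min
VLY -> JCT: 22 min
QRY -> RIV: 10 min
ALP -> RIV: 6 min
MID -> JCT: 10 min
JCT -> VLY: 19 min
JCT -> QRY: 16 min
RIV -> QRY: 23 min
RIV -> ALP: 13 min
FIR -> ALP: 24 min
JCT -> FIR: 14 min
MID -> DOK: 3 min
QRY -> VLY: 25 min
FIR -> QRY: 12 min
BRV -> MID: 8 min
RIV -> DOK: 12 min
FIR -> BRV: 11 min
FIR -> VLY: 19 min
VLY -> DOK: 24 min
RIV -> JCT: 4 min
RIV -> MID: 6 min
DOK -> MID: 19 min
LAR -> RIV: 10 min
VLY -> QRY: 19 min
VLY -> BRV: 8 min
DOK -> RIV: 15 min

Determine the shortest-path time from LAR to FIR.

Settle nodes by increasing distance from LAR:
LAR: 0
RIV: 10  (via LAR)
JCT: 14  (via RIV)
MID: 16  (via RIV)
DOK: 19  (via MID)
ALP: 23  (via RIV)
FIR: 28  (via JCT)
Shortest route: LAR–RIV–JCT–FIR = 28 min.

28 min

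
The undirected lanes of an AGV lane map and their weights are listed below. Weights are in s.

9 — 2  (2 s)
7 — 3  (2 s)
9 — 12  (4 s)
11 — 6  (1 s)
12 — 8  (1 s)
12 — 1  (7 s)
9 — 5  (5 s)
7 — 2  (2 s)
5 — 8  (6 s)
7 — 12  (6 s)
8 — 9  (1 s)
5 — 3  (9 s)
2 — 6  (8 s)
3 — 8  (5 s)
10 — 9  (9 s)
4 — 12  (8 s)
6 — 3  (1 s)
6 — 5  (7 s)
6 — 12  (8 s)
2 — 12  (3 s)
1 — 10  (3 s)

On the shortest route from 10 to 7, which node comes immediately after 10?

Enumerating some paths:
10–9–2–7: 9+2+2 = 13
10–1–12–2–7: 3+7+3+2 = 15
10–1–12–7: 3+7+6 = 16
10–1–12–8–9–2–7: 3+7+1+1+2+2 = 16
Cheapest is 10–9–2–7 at 13 s.
So from 10 the first move is to 9.

9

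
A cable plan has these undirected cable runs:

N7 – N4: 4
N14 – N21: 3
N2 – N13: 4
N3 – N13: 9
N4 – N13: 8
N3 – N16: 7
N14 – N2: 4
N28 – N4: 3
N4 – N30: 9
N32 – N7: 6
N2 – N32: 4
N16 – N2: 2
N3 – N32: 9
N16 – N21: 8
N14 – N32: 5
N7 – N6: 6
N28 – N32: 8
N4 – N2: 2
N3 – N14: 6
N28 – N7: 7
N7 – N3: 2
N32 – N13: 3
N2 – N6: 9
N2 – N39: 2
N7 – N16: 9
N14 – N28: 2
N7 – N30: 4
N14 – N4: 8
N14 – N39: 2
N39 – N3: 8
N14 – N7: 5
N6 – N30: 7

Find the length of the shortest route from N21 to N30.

12

Compare a few routes:
N21 - N14 - N3 - N7 - N30: 3+6+2+4 = 15
N21 - N14 - N7 - N30: 3+5+4 = 12
N21 - N14 - N28 - N7 - N30: 3+2+7+4 = 16
N21 - N14 - N28 - N4 - N7 - N30: 3+2+3+4+4 = 16
Cheapest is N21 - N14 - N7 - N30 at 12.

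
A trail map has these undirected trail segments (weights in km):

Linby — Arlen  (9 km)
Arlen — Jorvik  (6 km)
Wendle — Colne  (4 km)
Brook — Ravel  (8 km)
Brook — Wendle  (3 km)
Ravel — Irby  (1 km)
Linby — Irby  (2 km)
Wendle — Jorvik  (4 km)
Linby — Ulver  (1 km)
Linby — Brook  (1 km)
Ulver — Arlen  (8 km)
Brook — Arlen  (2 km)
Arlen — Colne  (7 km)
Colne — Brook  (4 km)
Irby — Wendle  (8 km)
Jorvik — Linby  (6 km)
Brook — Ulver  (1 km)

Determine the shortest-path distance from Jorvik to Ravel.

9 km

Settle nodes by increasing distance from Jorvik:
Jorvik: 0
Wendle: 4  (via Jorvik)
Arlen: 6  (via Jorvik)
Linby: 6  (via Jorvik)
Brook: 7  (via Wendle)
Ulver: 7  (via Linby)
Irby: 8  (via Linby)
Colne: 8  (via Wendle)
Ravel: 9  (via Irby)
Shortest route: Jorvik → Linby → Irby → Ravel = 9 km.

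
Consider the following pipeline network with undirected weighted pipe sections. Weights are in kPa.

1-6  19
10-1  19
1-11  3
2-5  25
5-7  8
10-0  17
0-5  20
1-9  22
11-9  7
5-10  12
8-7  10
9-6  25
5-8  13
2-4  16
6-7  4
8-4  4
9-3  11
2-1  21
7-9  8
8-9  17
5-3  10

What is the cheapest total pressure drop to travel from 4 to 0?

37 kPa

Settle nodes by increasing distance from 4:
4: 0
8: 4  (via 4)
7: 14  (via 8)
2: 16  (via 4)
5: 17  (via 8)
6: 18  (via 7)
9: 21  (via 8)
3: 27  (via 5)
11: 28  (via 9)
10: 29  (via 5)
1: 31  (via 11)
0: 37  (via 5)
Shortest route: 4–8–5–0 = 37 kPa.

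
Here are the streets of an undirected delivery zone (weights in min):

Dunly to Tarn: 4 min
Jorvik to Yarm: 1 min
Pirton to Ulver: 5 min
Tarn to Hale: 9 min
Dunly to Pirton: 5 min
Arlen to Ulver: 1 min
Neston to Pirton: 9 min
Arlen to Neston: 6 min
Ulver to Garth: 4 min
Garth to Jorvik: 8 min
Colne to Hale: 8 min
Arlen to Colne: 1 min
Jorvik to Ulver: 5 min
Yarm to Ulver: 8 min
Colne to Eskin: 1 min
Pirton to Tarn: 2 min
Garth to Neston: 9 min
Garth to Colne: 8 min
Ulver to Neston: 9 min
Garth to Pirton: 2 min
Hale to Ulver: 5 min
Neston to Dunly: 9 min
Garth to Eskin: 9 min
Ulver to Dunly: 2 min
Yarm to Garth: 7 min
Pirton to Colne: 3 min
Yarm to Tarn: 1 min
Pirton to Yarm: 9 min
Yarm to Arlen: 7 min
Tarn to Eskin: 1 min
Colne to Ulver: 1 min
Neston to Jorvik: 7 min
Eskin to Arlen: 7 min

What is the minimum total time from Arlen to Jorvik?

Candidate routes:
Arlen–Colne–Ulver–Jorvik: 1+1+5 = 7
Arlen–Ulver–Colne–Eskin–Tarn–Yarm–Jorvik: 1+1+1+1+1+1 = 6
Arlen–Ulver–Jorvik: 1+5 = 6
Arlen–Colne–Eskin–Tarn–Yarm–Jorvik: 1+1+1+1+1 = 5
The minimum is 5 min via Arlen–Colne–Eskin–Tarn–Yarm–Jorvik.

5 min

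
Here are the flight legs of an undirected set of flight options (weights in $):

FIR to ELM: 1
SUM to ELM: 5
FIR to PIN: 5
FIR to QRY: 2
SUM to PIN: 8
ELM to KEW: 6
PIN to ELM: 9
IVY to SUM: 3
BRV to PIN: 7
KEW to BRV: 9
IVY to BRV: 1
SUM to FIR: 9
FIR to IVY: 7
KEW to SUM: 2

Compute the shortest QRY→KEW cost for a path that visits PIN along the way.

Shortest QRY→PIN: QRY–FIR–PIN = 7
Best PIN to KEW: PIN–SUM–KEW costing 10
Total via PIN: 7 + 10 = $17.

$17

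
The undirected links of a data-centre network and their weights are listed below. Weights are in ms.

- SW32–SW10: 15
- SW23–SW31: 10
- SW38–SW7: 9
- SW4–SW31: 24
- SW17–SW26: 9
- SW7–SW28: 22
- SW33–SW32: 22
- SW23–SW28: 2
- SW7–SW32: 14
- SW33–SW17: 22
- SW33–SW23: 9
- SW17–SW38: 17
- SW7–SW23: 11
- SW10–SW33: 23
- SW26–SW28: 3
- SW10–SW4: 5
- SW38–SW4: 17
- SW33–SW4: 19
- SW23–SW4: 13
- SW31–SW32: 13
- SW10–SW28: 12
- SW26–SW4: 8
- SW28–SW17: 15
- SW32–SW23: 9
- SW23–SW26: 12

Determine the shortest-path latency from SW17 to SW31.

24 ms

Shortest distances from SW17:
SW17: 0
SW26: 9  (via SW17)
SW28: 12  (via SW26)
SW23: 14  (via SW28)
SW38: 17  (via SW17)
SW4: 17  (via SW26)
SW10: 22  (via SW4)
SW33: 22  (via SW17)
SW32: 23  (via SW23)
SW31: 24  (via SW23)
Shortest route: SW17–SW26–SW28–SW23–SW31 = 24 ms.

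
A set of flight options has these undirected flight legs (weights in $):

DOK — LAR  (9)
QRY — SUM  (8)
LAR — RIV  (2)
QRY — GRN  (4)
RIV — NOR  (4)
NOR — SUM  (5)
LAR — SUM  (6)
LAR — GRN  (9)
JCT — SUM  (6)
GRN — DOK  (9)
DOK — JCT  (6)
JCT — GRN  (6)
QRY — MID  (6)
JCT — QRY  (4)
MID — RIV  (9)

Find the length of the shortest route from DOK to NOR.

Enumerating some paths:
DOK → LAR → SUM → NOR: 9+6+5 = 20
DOK → JCT → SUM → NOR: 6+6+5 = 17
DOK → LAR → RIV → NOR: 9+2+4 = 15
DOK → JCT → QRY → SUM → NOR: 6+4+8+5 = 23
The minimum is $15 via DOK → LAR → RIV → NOR.

$15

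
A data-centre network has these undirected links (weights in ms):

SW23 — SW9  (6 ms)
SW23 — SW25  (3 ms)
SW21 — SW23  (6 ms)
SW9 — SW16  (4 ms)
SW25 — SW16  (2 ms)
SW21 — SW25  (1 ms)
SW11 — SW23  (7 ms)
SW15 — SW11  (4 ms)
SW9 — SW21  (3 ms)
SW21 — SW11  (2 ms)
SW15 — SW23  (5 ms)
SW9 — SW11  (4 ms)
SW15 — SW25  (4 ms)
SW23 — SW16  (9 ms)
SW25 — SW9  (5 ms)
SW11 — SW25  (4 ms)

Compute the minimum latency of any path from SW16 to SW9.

4 ms

Shortest distances from SW16:
SW16: 0
SW25: 2  (via SW16)
SW21: 3  (via SW25)
SW9: 4  (via SW16)
Shortest route: SW16–SW9 = 4 ms.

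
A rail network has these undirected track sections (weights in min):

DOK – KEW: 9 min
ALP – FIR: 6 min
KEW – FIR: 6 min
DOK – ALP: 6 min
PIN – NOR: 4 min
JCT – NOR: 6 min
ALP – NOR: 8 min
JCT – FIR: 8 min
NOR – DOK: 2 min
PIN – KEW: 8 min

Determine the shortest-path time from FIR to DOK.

Compare a few routes:
FIR - KEW - DOK: 6+9 = 15
FIR - JCT - NOR - DOK: 8+6+2 = 16
FIR - ALP - DOK: 6+6 = 12
FIR - ALP - NOR - DOK: 6+8+2 = 16
Cheapest is FIR - ALP - DOK at 12 min.

12 min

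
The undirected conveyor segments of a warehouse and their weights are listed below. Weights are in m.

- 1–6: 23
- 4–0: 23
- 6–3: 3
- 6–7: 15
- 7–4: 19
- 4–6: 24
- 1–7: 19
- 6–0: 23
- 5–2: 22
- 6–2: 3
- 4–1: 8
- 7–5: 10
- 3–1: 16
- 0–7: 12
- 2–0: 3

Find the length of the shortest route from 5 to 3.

Enumerating some paths:
5–7–6–3: 10+15+3 = 28
5–7–1–3: 10+19+16 = 45
5–7–0–2–6–3: 10+12+3+3+3 = 31
The minimum is 28 m via 5–7–6–3.

28 m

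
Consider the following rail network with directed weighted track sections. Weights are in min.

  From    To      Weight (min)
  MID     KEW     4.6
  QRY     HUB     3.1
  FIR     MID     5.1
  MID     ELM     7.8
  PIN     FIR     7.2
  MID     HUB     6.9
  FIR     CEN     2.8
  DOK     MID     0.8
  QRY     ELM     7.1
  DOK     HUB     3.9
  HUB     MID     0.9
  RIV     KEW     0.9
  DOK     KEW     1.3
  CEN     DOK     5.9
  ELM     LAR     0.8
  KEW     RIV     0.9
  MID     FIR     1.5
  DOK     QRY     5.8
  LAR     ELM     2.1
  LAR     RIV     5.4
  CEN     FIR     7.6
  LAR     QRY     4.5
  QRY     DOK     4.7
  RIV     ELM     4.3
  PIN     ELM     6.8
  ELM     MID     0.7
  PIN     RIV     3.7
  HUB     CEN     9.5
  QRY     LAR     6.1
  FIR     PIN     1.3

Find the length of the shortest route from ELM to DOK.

10 min

Settle nodes by increasing distance from ELM:
ELM: 0
MID: 0.7  (via ELM)
LAR: 0.8  (via ELM)
FIR: 2.2  (via MID)
PIN: 3.5  (via FIR)
CEN: 5  (via FIR)
QRY: 5.3  (via LAR)
KEW: 5.3  (via MID)
RIV: 6.2  (via LAR)
HUB: 7.6  (via MID)
DOK: 10  (via QRY)
Shortest route: ELM → LAR → QRY → DOK = 10 min.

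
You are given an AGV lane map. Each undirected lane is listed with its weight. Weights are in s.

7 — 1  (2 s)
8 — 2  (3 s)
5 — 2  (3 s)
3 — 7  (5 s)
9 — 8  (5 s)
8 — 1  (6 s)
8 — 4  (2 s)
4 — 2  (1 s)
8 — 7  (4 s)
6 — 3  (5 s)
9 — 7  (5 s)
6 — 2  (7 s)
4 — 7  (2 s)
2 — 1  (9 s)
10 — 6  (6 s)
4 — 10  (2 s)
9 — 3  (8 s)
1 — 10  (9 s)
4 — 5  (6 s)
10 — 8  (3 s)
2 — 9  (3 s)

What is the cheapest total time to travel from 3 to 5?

Settle nodes by increasing distance from 3:
3: 0
6: 5  (via 3)
7: 5  (via 3)
1: 7  (via 7)
4: 7  (via 7)
2: 8  (via 4)
9: 8  (via 3)
8: 9  (via 7)
10: 9  (via 4)
5: 11  (via 2)
Shortest route: 3–7–4–2–5 = 11 s.

11 s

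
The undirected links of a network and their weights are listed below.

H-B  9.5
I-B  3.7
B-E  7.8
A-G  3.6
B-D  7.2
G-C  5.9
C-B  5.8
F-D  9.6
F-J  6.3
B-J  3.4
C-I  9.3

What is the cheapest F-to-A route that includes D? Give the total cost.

Best F to D: F–D costing 9.6
Shortest D→A: D–B–C–G–A = 22.5
Total via D: 9.6 + 22.5 = 32.1.

32.1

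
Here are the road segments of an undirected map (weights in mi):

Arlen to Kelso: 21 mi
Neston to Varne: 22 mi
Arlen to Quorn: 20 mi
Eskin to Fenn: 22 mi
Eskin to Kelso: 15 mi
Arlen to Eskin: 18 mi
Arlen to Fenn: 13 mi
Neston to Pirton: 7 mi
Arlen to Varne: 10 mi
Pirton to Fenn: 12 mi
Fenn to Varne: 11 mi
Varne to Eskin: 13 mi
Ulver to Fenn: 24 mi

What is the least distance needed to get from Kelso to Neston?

50 mi

Settle nodes by increasing distance from Kelso:
Kelso: 0
Eskin: 15  (via Kelso)
Arlen: 21  (via Kelso)
Varne: 28  (via Eskin)
Fenn: 34  (via Arlen)
Quorn: 41  (via Arlen)
Pirton: 46  (via Fenn)
Neston: 50  (via Varne)
Shortest route: Kelso–Eskin–Varne–Neston = 50 mi.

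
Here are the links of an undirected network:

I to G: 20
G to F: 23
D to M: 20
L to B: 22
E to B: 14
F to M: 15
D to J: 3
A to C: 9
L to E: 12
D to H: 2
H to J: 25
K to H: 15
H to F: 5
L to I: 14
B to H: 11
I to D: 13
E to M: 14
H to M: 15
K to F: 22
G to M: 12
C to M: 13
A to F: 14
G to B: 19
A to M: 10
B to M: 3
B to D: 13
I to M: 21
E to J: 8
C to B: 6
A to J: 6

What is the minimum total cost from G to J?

Settle nodes by increasing distance from G:
G: 0
M: 12  (via G)
B: 15  (via M)
I: 20  (via G)
C: 21  (via B)
A: 22  (via M)
F: 23  (via G)
E: 26  (via M)
H: 26  (via B)
D: 28  (via B)
J: 28  (via A)
Shortest route: G–M–A–J = 28.

28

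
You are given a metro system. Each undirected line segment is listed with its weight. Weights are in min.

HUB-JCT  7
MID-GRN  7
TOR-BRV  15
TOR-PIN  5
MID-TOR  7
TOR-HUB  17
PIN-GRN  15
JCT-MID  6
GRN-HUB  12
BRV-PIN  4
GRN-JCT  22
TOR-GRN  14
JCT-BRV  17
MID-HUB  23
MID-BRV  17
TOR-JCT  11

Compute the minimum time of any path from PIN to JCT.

16 min

Candidate routes:
PIN - TOR - MID - JCT: 5+7+6 = 18
PIN - BRV - JCT: 4+17 = 21
PIN - TOR - JCT: 5+11 = 16
The minimum is 16 min via PIN - TOR - JCT.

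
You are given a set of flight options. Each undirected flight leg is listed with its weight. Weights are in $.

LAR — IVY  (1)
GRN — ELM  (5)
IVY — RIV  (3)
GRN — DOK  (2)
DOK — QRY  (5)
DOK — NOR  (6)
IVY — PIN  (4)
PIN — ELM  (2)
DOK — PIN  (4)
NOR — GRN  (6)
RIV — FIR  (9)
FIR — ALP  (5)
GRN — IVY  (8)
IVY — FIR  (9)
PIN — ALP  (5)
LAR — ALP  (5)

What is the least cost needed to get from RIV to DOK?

Compare a few routes:
RIV → IVY → GRN → DOK: 3+8+2 = 13
RIV → IVY → PIN → ELM → GRN → DOK: 3+4+2+5+2 = 16
RIV → IVY → PIN → DOK: 3+4+4 = 11
The minimum is $11 via RIV → IVY → PIN → DOK.

$11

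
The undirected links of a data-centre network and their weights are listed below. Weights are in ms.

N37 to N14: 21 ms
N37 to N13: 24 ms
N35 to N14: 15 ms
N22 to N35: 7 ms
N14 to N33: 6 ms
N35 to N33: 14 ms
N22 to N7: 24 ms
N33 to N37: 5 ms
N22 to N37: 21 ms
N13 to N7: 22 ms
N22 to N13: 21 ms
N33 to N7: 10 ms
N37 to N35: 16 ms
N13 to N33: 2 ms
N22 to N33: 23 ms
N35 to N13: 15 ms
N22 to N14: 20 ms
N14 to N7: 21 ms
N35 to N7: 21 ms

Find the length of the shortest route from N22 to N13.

Running Dijkstra from N22:
N22: 0
N35: 7  (via N22)
N14: 20  (via N22)
N37: 21  (via N22)
N13: 21  (via N22)
Shortest route: N22 → N13 = 21 ms.

21 ms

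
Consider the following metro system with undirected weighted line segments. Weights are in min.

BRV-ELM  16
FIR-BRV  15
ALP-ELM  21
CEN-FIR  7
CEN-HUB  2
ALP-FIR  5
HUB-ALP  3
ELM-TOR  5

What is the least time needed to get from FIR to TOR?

Shortest distances from FIR:
FIR: 0
ALP: 5  (via FIR)
CEN: 7  (via FIR)
HUB: 8  (via ALP)
BRV: 15  (via FIR)
ELM: 26  (via ALP)
TOR: 31  (via ELM)
Shortest route: FIR–ALP–ELM–TOR = 31 min.

31 min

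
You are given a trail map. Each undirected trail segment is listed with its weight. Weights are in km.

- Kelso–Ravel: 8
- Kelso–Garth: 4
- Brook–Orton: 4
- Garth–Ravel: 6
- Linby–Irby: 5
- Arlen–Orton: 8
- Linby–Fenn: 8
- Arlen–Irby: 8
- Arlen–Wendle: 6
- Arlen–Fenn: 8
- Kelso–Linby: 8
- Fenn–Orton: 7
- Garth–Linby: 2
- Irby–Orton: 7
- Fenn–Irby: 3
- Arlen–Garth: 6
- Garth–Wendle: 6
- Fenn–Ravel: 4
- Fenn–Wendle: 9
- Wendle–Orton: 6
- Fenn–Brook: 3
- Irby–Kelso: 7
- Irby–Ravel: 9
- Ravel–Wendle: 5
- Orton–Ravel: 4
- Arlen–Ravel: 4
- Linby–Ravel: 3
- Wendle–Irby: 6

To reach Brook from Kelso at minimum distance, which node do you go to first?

Irby

Enumerating some paths:
Kelso - Irby - Fenn - Brook: 7+3+3 = 13
Kelso - Ravel - Fenn - Brook: 8+4+3 = 15
Cheapest is Kelso - Irby - Fenn - Brook at 13 km.
So from Kelso the first move is to Irby.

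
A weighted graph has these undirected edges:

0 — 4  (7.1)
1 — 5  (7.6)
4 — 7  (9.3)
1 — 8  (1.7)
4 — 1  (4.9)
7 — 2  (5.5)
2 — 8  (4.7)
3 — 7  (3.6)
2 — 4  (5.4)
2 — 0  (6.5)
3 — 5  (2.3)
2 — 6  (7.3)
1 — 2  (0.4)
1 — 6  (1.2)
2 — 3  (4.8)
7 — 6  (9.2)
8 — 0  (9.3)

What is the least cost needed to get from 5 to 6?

Enumerating some paths:
5 - 3 - 7 - 2 - 1 - 6: 2.3+3.6+5.5+0.4+1.2 = 13
5 - 1 - 6: 7.6+1.2 = 8.8
5 - 3 - 2 - 1 - 6: 2.3+4.8+0.4+1.2 = 8.7
Cheapest is 5 - 3 - 2 - 1 - 6 at 8.7.

8.7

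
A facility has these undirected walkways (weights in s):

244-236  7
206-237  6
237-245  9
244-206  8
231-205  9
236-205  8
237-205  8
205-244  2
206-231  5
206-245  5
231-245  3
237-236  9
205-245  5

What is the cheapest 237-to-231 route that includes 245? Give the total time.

12 s

Shortest 237→245: 237–245 = 9
Shortest 245→231: 245–231 = 3
Total via 245: 9 + 3 = 12 s.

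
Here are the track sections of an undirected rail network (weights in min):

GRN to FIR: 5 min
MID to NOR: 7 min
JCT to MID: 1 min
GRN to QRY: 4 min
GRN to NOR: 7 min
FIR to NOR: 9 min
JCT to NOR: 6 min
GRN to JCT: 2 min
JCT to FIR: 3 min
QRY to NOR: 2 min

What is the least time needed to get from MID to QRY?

Shortest distances from MID:
MID: 0
JCT: 1  (via MID)
GRN: 3  (via JCT)
FIR: 4  (via JCT)
QRY: 7  (via GRN)
Shortest route: MID → JCT → GRN → QRY = 7 min.

7 min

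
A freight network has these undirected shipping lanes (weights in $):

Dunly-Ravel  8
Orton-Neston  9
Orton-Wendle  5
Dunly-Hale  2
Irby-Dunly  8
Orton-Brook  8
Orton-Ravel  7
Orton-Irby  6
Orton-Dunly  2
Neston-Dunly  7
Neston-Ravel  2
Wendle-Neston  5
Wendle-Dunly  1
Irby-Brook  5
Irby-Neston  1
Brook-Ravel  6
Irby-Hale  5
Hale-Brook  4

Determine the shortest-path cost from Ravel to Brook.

Running Dijkstra from Ravel:
Ravel: 0
Neston: 2  (via Ravel)
Irby: 3  (via Neston)
Brook: 6  (via Ravel)
Shortest route: Ravel–Brook = $6.

$6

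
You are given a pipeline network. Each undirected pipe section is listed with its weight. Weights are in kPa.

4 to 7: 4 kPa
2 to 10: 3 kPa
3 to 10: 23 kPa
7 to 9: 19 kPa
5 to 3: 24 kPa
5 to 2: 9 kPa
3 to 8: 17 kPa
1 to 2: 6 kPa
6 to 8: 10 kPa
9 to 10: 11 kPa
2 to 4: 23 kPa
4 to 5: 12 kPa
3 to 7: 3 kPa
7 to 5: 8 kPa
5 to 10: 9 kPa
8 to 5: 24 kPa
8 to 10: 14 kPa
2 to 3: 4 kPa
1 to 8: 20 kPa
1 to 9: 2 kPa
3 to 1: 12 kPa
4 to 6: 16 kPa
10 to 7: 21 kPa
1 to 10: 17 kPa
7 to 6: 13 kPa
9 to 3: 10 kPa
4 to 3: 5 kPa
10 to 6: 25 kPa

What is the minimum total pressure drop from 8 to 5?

Shortest distances from 8:
8: 0
6: 10  (via 8)
10: 14  (via 8)
2: 17  (via 10)
3: 17  (via 8)
1: 20  (via 8)
7: 20  (via 3)
4: 22  (via 3)
9: 22  (via 1)
5: 23  (via 10)
Shortest route: 8 → 10 → 5 = 23 kPa.

23 kPa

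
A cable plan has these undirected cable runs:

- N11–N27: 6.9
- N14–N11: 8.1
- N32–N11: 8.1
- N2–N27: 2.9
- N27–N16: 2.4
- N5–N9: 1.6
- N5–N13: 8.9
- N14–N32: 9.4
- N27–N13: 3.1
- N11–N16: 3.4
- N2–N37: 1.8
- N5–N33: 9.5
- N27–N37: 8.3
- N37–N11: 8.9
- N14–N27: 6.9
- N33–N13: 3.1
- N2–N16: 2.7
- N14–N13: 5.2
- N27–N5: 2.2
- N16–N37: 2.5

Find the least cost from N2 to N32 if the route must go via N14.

19.2

Shortest N2→N14: N2 → N27 → N14 = 9.8
Best N14 to N32: N14 → N32 costing 9.4
Total via N14: 9.8 + 9.4 = 19.2.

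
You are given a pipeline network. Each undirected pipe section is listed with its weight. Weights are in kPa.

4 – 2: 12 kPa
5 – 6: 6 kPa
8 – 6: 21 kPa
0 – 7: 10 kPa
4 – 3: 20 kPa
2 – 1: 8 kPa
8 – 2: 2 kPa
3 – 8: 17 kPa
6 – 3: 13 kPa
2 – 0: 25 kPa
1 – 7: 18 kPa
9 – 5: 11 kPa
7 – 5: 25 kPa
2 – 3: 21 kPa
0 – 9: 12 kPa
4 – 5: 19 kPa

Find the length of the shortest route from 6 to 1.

31 kPa

Shortest distances from 6:
6: 0
5: 6  (via 6)
3: 13  (via 6)
9: 17  (via 5)
8: 21  (via 6)
2: 23  (via 8)
4: 25  (via 5)
0: 29  (via 9)
1: 31  (via 2)
Shortest route: 6–8–2–1 = 31 kPa.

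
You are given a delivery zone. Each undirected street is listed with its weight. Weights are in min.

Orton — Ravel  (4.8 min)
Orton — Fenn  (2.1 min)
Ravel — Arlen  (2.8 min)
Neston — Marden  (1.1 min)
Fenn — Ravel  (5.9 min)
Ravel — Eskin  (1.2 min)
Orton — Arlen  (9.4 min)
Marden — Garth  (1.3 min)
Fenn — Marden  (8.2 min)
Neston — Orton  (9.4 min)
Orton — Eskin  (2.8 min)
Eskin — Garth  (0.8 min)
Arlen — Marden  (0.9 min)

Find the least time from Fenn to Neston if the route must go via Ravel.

10.3 min

Best Fenn to Ravel: Fenn → Ravel costing 5.9
Shortest Ravel→Neston: Ravel → Eskin → Garth → Marden → Neston = 4.4
Total via Ravel: 5.9 + 4.4 = 10.3 min.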